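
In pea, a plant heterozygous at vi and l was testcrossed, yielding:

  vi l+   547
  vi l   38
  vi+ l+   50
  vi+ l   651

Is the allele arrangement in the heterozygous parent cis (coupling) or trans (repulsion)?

The two most frequent classes are vi+ l (651) and vi l+ (547); these are the parental (non-recombinant) types.
So the F1 carried vi+ l on one chromosome and vi l+ on the other — the recessive alleles are on opposite chromosomes (trans / repulsion).

trans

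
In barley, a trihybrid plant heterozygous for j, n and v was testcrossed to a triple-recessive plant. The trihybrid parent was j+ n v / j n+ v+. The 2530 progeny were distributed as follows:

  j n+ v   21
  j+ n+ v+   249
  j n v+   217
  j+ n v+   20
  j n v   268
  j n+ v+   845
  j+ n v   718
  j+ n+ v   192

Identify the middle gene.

The two rarest classes, j+ n v+ and j n+ v, are the double crossovers. Comparing them with the parentals, only the v allele has switched, so v is the middle locus and the order is n – v – j.

v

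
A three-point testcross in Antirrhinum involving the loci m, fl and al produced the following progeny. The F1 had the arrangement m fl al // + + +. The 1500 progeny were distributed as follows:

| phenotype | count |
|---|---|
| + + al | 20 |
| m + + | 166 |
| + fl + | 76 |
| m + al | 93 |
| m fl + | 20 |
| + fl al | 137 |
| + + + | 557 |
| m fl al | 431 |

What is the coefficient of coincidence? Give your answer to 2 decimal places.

0.84

The two rarest classes, m fl + and + + al, are the double crossovers. Comparing them with the parentals, only the al allele has switched, so al is the middle locus and the order is fl – al – m.
fl–al: (169 + 40)/1500 = 0.1393; al–m: (303 + 40)/1500 = 0.2287.
Expected DCO frequency = 0.1393 × 0.2287 ≈ 0.03186; observed = 40/1500 ≈ 0.02667.
Coefficient of coincidence = 0.02667/0.03186 ≈ 0.84.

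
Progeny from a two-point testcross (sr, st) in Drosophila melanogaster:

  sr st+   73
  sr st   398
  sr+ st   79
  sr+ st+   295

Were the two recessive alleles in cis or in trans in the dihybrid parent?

cis

The two most frequent classes are sr+ st+ (295) and sr st (398); these are the parental (non-recombinant) types.
So the F1 carried sr+ st+ on one chromosome and sr st on the other — the recessive alleles are on the same chromosome (cis / coupling).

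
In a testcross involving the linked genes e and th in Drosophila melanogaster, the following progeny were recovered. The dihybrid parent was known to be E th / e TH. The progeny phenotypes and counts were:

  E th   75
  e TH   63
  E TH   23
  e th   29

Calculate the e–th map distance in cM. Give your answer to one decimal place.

27.4 cM

The recombinant classes are E TH and e th: 23 + 29 = 52.
Recombination frequency = 52/190 = 0.2737 ≈ 27.4%, i.e. 27.4 cM.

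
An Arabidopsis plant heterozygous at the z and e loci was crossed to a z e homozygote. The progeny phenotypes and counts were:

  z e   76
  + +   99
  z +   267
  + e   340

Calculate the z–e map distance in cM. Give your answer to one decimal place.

The two most frequent classes, + e (340) and z + (267), are the parental types, so the F1 was + e / z +.
The recombinant classes are + + and z e: 99 + 76 = 175.
Recombination frequency = 175/782 = 0.2238 ≈ 22.4%, i.e. 22.4 cM.

22.4 cM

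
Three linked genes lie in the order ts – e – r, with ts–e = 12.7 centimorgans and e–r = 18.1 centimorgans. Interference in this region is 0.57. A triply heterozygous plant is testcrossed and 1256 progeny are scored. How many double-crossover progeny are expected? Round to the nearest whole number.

12

Map distances give recombination frequencies of 0.127 and 0.181 for the two intervals.
With interference 0.57 (so coincidence = 0.43), expected double-crossover frequency = 0.127 × 0.181 × 0.43 = 0.00988.
Expected number = 0.00988 × 1256 = 12.41 ≈ 12.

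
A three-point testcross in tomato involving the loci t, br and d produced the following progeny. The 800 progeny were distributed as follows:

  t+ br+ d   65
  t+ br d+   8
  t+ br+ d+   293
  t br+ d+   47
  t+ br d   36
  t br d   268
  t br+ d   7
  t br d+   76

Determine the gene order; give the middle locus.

The two most frequent reciprocal classes, t br d and t+ br+ d+, are the parental types, so the F1 was t br d / t+ br+ d+.
The two rarest classes, t br+ d and t+ br d+, are the double crossovers. Comparing them with the parentals, only the br allele has switched, so br is the middle locus and the order is t – br – d.

br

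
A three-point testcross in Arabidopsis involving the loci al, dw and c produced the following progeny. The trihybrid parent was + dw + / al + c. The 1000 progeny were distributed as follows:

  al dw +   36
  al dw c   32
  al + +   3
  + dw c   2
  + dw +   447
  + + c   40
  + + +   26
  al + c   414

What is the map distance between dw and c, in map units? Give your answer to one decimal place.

The two rarest classes, + dw c and al + +, are the double crossovers. Comparing them with the parentals, only the c allele has switched, so c is the middle locus and the order is al – c – dw.
Crossovers in the c–dw interval produce the single-crossover classes + + + and al dw c (26 + 32 = 58) plus the double crossovers (5).
RF(c–dw) = (58 + 5) / 1000 = 63/1000 = 0.0630 → 6.3 map units.

6.3 map units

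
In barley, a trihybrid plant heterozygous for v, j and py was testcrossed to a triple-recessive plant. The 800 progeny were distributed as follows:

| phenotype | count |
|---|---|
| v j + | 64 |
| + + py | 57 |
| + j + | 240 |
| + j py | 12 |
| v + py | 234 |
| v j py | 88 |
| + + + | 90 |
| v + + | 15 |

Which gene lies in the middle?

The two most frequent reciprocal classes, + j + and v + py, are the parental types, so the F1 was + j + / v + py.
The two rarest classes, + j py and v + +, are the double crossovers. Comparing them with the parentals, only the py allele has switched, so py is the middle locus and the order is j – py – v.

py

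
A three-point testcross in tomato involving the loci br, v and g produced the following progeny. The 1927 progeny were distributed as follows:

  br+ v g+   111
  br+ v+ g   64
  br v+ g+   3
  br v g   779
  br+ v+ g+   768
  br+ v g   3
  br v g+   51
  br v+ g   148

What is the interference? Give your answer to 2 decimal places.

0.64

The two most frequent reciprocal classes, br v g and br+ v+ g+, are the parental types, so the F1 was br v g / br+ v+ g+.
The two rarest classes, br+ v g and br v+ g+, are the double crossovers. Comparing them with the parentals, only the br allele has switched, so br is the middle locus and the order is v – br – g.
v–br: (259 + 6)/1927 = 0.1375; br–g: (115 + 6)/1927 = 0.0628.
Expected DCO frequency = 0.1375 × 0.0628 ≈ 0.00864; observed = 6/1927 ≈ 0.00311.
Coefficient of coincidence = 0.00311/0.00864 ≈ 0.36; interference = 1 − 0.36 = 0.64.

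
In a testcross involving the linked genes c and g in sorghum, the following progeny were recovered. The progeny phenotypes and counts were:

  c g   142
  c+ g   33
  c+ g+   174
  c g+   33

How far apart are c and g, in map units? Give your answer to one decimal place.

17.3 map units

The two most frequent classes, c+ g+ (174) and c g (142), are the parental types, so the F1 was c+ g+ / c g.
The recombinant classes are c+ g and c g+: 33 + 33 = 66.
Recombination frequency = 66/382 = 0.1728 ≈ 17.3%, i.e. 17.3 map units.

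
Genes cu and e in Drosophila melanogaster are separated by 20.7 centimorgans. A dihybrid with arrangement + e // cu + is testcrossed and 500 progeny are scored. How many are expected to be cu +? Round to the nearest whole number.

198

A map distance of 20.7 centimorgans corresponds to a recombination frequency of 0.207.
The F1 is + e / cu +, so cu + is a parental gamete class with expected frequency (1 − r)/2 = 0.793/2 = 0.3965.
Expected number = 0.3965 × 500 = 198.25 ≈ 198.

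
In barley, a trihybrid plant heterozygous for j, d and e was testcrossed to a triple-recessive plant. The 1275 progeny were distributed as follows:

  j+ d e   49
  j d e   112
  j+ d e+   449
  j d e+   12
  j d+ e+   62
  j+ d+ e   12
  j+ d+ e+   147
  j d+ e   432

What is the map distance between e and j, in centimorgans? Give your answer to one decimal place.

The two most frequent reciprocal classes, j+ d e+ and j d+ e, are the parental types, so the F1 was j+ d e+ / j d+ e.
The two rarest classes, j d e+ and j+ d+ e, are the double crossovers. Comparing them with the parentals, only the j allele has switched, so j is the middle locus and the order is e – j – d.
Crossovers in the e–j interval produce the single-crossover classes j+ d e and j d+ e+ (49 + 62 = 111) plus the double crossovers (24).
RF(e–j) = (111 + 24) / 1275 = 135/1275 = 0.1059 → 10.6 centimorgans.

10.6 centimorgans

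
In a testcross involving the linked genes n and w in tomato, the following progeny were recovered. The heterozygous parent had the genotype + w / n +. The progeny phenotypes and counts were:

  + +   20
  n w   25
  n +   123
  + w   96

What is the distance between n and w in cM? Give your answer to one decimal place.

17.0 cM

The recombinant classes are + + and n w: 20 + 25 = 45.
Recombination frequency = 45/264 = 0.1705 ≈ 17.0%, i.e. 17.0 cM.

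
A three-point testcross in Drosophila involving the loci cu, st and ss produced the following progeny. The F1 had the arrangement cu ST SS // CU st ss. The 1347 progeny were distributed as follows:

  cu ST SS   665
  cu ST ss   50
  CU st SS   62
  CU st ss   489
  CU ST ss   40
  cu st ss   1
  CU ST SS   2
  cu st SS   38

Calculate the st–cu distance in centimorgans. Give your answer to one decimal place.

The two rarest classes, CU ST SS and cu st ss, are the double crossovers. Comparing them with the parentals, only the cu allele has switched, so cu is the middle locus and the order is st – cu – ss.
Crossovers in the st–cu interval produce the single-crossover classes cu st SS and CU ST ss (38 + 40 = 78) plus the double crossovers (3).
RF(st–cu) = (78 + 3) / 1347 = 81/1347 = 0.0601 → 6.0 centimorgans.

6.0 centimorgans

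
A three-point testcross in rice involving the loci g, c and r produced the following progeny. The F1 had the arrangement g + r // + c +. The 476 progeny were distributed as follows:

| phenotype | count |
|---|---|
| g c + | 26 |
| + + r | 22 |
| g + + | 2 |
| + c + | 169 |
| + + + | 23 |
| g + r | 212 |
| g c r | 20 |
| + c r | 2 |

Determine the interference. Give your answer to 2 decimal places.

The two rarest classes, g + + and + c r, are the double crossovers. Comparing them with the parentals, only the r allele has switched, so r is the middle locus and the order is g – r – c.
g–r: (48 + 4)/476 = 0.1092; r–c: (43 + 4)/476 = 0.0987.
Expected DCO frequency = 0.1092 × 0.0987 ≈ 0.01078; observed = 4/476 ≈ 0.00840.
Coefficient of coincidence = 0.00840/0.01078 ≈ 0.78; interference = 1 − 0.78 = 0.22.

0.22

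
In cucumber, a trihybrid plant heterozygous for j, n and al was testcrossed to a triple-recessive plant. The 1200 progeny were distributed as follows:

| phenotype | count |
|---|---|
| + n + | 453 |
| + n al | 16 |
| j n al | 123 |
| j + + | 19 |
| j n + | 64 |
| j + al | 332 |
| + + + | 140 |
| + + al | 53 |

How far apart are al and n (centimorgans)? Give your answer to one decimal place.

The two most frequent reciprocal classes, j + al and + n +, are the parental types, so the F1 was j + al / + n +.
The two rarest classes, j + + and + n al, are the double crossovers. Comparing them with the parentals, only the al allele has switched, so al is the middle locus and the order is j – al – n.
Crossovers in the al–n interval produce the single-crossover classes j n al and + + + (123 + 140 = 263) plus the double crossovers (35).
RF(al–n) = (263 + 35) / 1200 = 298/1200 = 0.2483 → 24.8 centimorgans.

24.8 centimorgans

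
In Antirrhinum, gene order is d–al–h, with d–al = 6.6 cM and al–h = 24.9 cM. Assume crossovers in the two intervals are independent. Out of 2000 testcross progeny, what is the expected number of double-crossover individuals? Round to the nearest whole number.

Map distances give recombination frequencies of 0.066 and 0.249 for the two intervals.
With no interference, expected double-crossover frequency = 0.066 × 0.249 = 0.01643.
Expected number = 0.01643 × 2000 = 32.87 ≈ 33.

33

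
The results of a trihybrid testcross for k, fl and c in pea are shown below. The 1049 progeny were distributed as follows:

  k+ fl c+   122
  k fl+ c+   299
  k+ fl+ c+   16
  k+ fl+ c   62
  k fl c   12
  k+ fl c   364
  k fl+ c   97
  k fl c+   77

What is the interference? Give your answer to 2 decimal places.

0.29

The two most frequent reciprocal classes, k+ fl c and k fl+ c+, are the parental types, so the F1 was k+ fl c / k fl+ c+.
The two rarest classes, k fl c and k+ fl+ c+, are the double crossovers. Comparing them with the parentals, only the k allele has switched, so k is the middle locus and the order is c – k – fl.
c–k: (219 + 28)/1049 = 0.2355; k–fl: (139 + 28)/1049 = 0.1592.
Expected DCO frequency = 0.2355 × 0.1592 ≈ 0.03749; observed = 28/1049 ≈ 0.02669.
Coefficient of coincidence = 0.02669/0.03749 ≈ 0.71; interference = 1 − 0.71 = 0.29.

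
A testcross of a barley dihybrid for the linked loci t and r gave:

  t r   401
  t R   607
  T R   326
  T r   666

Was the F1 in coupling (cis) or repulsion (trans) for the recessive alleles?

trans

The two most frequent classes are T r (666) and t R (607); these are the parental (non-recombinant) types.
So the F1 carried T r on one chromosome and t R on the other — the recessive alleles are on opposite chromosomes (trans / repulsion).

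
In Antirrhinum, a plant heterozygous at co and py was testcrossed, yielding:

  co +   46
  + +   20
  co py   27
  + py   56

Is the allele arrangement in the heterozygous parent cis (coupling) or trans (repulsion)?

trans

The two most frequent classes are + py (56) and co + (46); these are the parental (non-recombinant) types.
So the F1 carried + py on one chromosome and co + on the other — the recessive alleles are on opposite chromosomes (trans / repulsion).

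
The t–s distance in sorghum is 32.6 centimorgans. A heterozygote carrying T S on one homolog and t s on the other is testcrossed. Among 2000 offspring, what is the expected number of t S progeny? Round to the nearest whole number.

A map distance of 32.6 centimorgans corresponds to a recombination frequency of 0.326.
The F1 is T S / t s, so t S is a recombinant gamete class with expected frequency r/2 = 0.326/2 = 0.1630.
Expected number = 0.1630 × 2000 = 326.00 ≈ 326.

326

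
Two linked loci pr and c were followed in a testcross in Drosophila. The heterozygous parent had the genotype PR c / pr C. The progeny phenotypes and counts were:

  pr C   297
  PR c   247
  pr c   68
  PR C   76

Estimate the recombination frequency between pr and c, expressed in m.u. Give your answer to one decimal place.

The recombinant classes are PR C and pr c: 76 + 68 = 144.
Recombination frequency = 144/688 = 0.2093 ≈ 20.9%, i.e. 20.9 m.u.

20.9 m.u.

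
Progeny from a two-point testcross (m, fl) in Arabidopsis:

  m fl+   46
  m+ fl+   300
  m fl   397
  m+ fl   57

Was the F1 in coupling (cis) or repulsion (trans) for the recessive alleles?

The two most frequent classes are m+ fl+ (300) and m fl (397); these are the parental (non-recombinant) types.
So the F1 carried m+ fl+ on one chromosome and m fl on the other — the recessive alleles are on the same chromosome (cis / coupling).

cis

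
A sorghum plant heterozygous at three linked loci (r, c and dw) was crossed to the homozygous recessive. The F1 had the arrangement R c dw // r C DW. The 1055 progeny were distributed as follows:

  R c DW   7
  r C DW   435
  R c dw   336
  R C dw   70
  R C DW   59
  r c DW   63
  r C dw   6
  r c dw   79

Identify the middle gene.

The two rarest classes, R c DW and r C dw, are the double crossovers. Comparing them with the parentals, only the dw allele has switched, so dw is the middle locus and the order is r – dw – c.

dw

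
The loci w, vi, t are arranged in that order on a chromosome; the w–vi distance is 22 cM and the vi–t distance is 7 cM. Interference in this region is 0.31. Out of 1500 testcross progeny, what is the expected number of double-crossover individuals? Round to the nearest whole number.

16

Map distances give recombination frequencies of 0.220 and 0.070 for the two intervals.
With interference 0.31 (so coincidence = 0.69), expected double-crossover frequency = 0.220 × 0.070 × 0.69 = 0.01063.
Expected number = 0.01063 × 1500 = 15.94 ≈ 16.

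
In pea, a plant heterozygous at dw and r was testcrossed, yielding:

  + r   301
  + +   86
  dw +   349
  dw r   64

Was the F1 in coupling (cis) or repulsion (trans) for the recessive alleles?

trans

The two most frequent classes are + r (301) and dw + (349); these are the parental (non-recombinant) types.
So the F1 carried + r on one chromosome and dw + on the other — the recessive alleles are on opposite chromosomes (trans / repulsion).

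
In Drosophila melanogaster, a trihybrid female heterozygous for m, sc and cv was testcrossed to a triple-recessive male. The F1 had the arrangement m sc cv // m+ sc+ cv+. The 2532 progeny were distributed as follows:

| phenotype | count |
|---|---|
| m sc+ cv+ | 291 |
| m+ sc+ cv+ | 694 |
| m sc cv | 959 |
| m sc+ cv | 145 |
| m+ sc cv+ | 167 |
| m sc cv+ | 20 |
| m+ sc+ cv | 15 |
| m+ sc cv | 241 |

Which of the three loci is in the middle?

The two rarest classes, m sc cv+ and m+ sc+ cv, are the double crossovers. Comparing them with the parentals, only the cv allele has switched, so cv is the middle locus and the order is m – cv – sc.

cv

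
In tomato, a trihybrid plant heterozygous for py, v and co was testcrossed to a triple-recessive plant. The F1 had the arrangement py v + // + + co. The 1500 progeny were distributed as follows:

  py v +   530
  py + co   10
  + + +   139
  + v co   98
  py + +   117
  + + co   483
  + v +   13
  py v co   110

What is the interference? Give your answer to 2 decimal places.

0.47

The two rarest classes, + v + and py + co, are the double crossovers. Comparing them with the parentals, only the py allele has switched, so py is the middle locus and the order is co – py – v.
co–py: (249 + 23)/1500 = 0.1813; py–v: (215 + 23)/1500 = 0.1587.
Expected DCO frequency = 0.1813 × 0.1587 ≈ 0.02877; observed = 23/1500 ≈ 0.01533.
Coefficient of coincidence = 0.01533/0.02877 ≈ 0.53; interference = 1 − 0.53 = 0.47.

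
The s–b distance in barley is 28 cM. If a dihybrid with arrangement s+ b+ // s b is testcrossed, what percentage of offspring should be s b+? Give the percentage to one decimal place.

A map distance of 28 cM corresponds to a recombination frequency of 0.280.
The F1 is s+ b+ / s b, so s b+ is a recombinant gamete class with expected frequency r/2 = 0.280/2 = 0.1400.
That is 0.1400 = 14.0% of the progeny.

14.0%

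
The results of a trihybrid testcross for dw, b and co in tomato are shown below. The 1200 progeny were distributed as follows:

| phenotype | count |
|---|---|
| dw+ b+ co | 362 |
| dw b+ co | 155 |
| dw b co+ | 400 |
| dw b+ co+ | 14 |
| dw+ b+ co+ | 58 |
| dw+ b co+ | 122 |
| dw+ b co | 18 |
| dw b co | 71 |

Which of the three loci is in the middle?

b

The two most frequent reciprocal classes, dw b co+ and dw+ b+ co, are the parental types, so the F1 was dw b co+ / dw+ b+ co.
The two rarest classes, dw b+ co+ and dw+ b co, are the double crossovers. Comparing them with the parentals, only the b allele has switched, so b is the middle locus and the order is dw – b – co.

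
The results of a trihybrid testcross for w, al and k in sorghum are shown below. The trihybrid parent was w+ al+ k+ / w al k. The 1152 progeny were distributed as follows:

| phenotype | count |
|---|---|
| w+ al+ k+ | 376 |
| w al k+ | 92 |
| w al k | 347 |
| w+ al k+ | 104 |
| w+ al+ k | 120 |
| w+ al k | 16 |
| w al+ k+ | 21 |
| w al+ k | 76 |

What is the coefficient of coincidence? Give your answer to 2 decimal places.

0.79

The two rarest classes, w al+ k+ and w+ al k, are the double crossovers. Comparing them with the parentals, only the w allele has switched, so w is the middle locus and the order is k – w – al.
k–w: (212 + 37)/1152 = 0.2161; w–al: (180 + 37)/1152 = 0.1884.
Expected DCO frequency = 0.2161 × 0.1884 ≈ 0.04071; observed = 37/1152 ≈ 0.03212.
Coefficient of coincidence = 0.03212/0.04071 ≈ 0.79.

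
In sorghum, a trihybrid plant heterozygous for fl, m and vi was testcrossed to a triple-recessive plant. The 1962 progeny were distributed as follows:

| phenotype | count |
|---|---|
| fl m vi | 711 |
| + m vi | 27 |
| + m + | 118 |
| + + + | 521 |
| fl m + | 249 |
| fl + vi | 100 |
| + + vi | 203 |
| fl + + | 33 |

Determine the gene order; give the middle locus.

The two most frequent reciprocal classes, + + + and fl m vi, are the parental types, so the F1 was + + + / fl m vi.
The two rarest classes, fl + + and + m vi, are the double crossovers. Comparing them with the parentals, only the fl allele has switched, so fl is the middle locus and the order is m – fl – vi.

fl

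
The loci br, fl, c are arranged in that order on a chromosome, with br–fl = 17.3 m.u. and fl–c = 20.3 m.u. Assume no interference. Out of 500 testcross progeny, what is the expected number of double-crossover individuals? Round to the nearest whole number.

18

Map distances give recombination frequencies of 0.173 and 0.203 for the two intervals.
With no interference, expected double-crossover frequency = 0.173 × 0.203 = 0.03512.
Expected number = 0.03512 × 500 = 17.56 ≈ 18.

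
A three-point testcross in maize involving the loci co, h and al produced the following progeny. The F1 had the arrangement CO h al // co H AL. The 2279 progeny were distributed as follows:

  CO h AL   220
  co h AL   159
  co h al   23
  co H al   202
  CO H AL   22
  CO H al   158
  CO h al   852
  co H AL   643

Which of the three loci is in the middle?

The two rarest classes, co h al and CO H AL, are the double crossovers. Comparing them with the parentals, only the co allele has switched, so co is the middle locus and the order is al – co – h.

co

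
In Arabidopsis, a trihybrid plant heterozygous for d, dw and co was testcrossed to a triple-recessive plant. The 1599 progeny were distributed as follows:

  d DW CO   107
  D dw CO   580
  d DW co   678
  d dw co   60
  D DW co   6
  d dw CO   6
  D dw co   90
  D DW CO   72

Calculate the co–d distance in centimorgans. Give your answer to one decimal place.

The two most frequent reciprocal classes, D dw CO and d DW co, are the parental types, so the F1 was D dw CO / d DW co.
The two rarest classes, d dw CO and D DW co, are the double crossovers. Comparing them with the parentals, only the d allele has switched, so d is the middle locus and the order is dw – d – co.
Crossovers in the d–co interval produce the single-crossover classes D dw co and d DW CO (90 + 107 = 197) plus the double crossovers (12).
RF(d–co) = (197 + 12) / 1599 = 209/1599 = 0.1307 → 13.1 centimorgans.

13.1 centimorgans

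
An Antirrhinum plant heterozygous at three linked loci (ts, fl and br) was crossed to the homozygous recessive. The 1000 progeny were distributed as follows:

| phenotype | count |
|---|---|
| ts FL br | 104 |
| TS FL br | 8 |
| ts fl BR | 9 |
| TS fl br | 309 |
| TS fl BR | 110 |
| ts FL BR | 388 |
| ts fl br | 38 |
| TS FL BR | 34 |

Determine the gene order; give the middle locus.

The two most frequent reciprocal classes, TS fl br and ts FL BR, are the parental types, so the F1 was TS fl br / ts FL BR.
The two rarest classes, TS FL br and ts fl BR, are the double crossovers. Comparing them with the parentals, only the fl allele has switched, so fl is the middle locus and the order is br – fl – ts.

fl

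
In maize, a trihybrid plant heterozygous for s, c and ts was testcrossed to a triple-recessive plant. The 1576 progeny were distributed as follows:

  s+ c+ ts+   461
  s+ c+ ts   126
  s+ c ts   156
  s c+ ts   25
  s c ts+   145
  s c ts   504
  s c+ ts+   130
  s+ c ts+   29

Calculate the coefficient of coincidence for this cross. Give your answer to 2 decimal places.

The two most frequent reciprocal classes, s c ts and s+ c+ ts+, are the parental types, so the F1 was s c ts / s+ c+ ts+.
The two rarest classes, s c+ ts and s+ c ts+, are the double crossovers. Comparing them with the parentals, only the c allele has switched, so c is the middle locus and the order is s – c – ts.
s–c: (286 + 54)/1576 = 0.2157; c–ts: (271 + 54)/1576 = 0.2062.
Expected DCO frequency = 0.2157 × 0.2062 ≈ 0.04448; observed = 54/1576 ≈ 0.03426.
Coefficient of coincidence = 0.03426/0.04448 ≈ 0.77.

0.77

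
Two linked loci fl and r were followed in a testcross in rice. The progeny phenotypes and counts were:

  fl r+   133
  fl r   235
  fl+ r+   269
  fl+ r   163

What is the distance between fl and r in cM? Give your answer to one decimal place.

37.0 cM

The two most frequent classes, fl+ r+ (269) and fl r (235), are the parental types, so the F1 was fl+ r+ / fl r.
The recombinant classes are fl+ r and fl r+: 163 + 133 = 296.
Recombination frequency = 296/800 = 0.3700 ≈ 37.0%, i.e. 37.0 cM.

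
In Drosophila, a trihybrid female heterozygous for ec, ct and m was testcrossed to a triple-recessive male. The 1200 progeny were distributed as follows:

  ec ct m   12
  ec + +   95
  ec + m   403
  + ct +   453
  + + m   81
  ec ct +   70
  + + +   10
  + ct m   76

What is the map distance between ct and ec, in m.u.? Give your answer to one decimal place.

The two most frequent reciprocal classes, + ct + and ec + m, are the parental types, so the F1 was + ct + / ec + m.
The two rarest classes, + + + and ec ct m, are the double crossovers. Comparing them with the parentals, only the ct allele has switched, so ct is the middle locus and the order is m – ct – ec.
Crossovers in the ct–ec interval produce the single-crossover classes ec ct + and + + m (70 + 81 = 151) plus the double crossovers (22).
RF(ct–ec) = (151 + 22) / 1200 = 173/1200 = 0.1442 → 14.4 m.u.

14.4 m.u.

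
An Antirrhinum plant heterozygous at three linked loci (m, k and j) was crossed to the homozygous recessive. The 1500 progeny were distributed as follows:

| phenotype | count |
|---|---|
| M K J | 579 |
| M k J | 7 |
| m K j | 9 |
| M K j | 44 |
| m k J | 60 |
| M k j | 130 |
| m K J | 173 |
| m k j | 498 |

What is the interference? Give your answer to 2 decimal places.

The two most frequent reciprocal classes, m k j and M K J, are the parental types, so the F1 was m k j / M K J.
The two rarest classes, m K j and M k J, are the double crossovers. Comparing them with the parentals, only the k allele has switched, so k is the middle locus and the order is j – k – m.
j–k: (104 + 16)/1500 = 0.0800; k–m: (303 + 16)/1500 = 0.2127.
Expected DCO frequency = 0.0800 × 0.2127 ≈ 0.01702; observed = 16/1500 ≈ 0.01067.
Coefficient of coincidence = 0.01067/0.01702 ≈ 0.63; interference = 1 − 0.63 = 0.37.

0.37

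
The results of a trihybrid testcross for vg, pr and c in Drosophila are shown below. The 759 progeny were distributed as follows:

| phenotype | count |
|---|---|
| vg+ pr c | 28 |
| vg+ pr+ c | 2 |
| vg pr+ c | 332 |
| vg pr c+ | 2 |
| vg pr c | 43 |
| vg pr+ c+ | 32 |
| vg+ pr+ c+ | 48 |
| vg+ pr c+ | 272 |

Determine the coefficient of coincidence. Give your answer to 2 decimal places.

The two most frequent reciprocal classes, vg+ pr c+ and vg pr+ c, are the parental types, so the F1 was vg+ pr c+ / vg pr+ c.
The two rarest classes, vg pr c+ and vg+ pr+ c, are the double crossovers. Comparing them with the parentals, only the vg allele has switched, so vg is the middle locus and the order is c – vg – pr.
c–vg: (60 + 4)/759 = 0.0843; vg–pr: (91 + 4)/759 = 0.1252.
Expected DCO frequency = 0.0843 × 0.1252 ≈ 0.01055; observed = 4/759 ≈ 0.00527.
Coefficient of coincidence = 0.00527/0.01055 ≈ 0.50.

0.50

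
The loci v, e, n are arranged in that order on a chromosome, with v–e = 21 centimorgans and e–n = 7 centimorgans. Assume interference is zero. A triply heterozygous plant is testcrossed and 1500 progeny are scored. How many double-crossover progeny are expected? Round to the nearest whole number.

22

Map distances give recombination frequencies of 0.210 and 0.070 for the two intervals.
With no interference, expected double-crossover frequency = 0.210 × 0.070 = 0.01470.
Expected number = 0.01470 × 1500 = 22.05 ≈ 22.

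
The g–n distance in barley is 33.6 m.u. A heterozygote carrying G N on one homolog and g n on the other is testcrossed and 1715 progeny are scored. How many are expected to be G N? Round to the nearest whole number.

569

A map distance of 33.6 m.u. corresponds to a recombination frequency of 0.336.
The F1 is G N / g n, so G N is a parental gamete class with expected frequency (1 − r)/2 = 0.664/2 = 0.3320.
Expected number = 0.3320 × 1715 = 569.38 ≈ 569.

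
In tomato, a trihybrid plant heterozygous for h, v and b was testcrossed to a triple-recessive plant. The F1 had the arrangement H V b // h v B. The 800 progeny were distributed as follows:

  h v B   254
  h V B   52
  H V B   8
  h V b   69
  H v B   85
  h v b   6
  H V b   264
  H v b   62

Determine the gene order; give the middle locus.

b

The two rarest classes, H V B and h v b, are the double crossovers. Comparing them with the parentals, only the b allele has switched, so b is the middle locus and the order is v – b – h.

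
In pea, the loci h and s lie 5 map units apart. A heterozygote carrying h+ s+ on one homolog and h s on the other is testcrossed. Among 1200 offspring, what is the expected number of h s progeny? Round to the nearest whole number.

570

A map distance of 5 map units corresponds to a recombination frequency of 0.050.
The F1 is h+ s+ / h s, so h s is a parental gamete class with expected frequency (1 − r)/2 = 0.950/2 = 0.4750.
Expected number = 0.4750 × 1200 = 570.00 ≈ 570.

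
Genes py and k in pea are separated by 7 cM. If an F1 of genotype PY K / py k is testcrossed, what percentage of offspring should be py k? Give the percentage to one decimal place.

46.5%

A map distance of 7 cM corresponds to a recombination frequency of 0.070.
The F1 is PY K / py k, so py k is a parental gamete class with expected frequency (1 − r)/2 = 0.930/2 = 0.4650.
That is 0.4650 = 46.5% of the progeny.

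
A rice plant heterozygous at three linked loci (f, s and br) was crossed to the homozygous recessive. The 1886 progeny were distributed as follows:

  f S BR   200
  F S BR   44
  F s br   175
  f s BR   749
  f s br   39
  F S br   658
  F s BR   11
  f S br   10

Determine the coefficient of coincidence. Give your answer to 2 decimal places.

0.96

The two most frequent reciprocal classes, f s BR and F S br, are the parental types, so the F1 was f s BR / F S br.
The two rarest classes, F s BR and f S br, are the double crossovers. Comparing them with the parentals, only the f allele has switched, so f is the middle locus and the order is s – f – br.
s–f: (375 + 21)/1886 = 0.2100; f–br: (83 + 21)/1886 = 0.0551.
Expected DCO frequency = 0.2100 × 0.0551 ≈ 0.01157; observed = 21/1886 ≈ 0.01113.
Coefficient of coincidence = 0.01113/0.01157 ≈ 0.96.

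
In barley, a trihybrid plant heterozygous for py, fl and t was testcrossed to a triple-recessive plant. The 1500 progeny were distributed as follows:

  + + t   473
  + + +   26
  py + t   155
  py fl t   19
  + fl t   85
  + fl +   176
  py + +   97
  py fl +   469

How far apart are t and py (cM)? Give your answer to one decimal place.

25.1 cM

The two most frequent reciprocal classes, py fl + and + + t, are the parental types, so the F1 was py fl + / + + t.
The two rarest classes, py fl t and + + +, are the double crossovers. Comparing them with the parentals, only the t allele has switched, so t is the middle locus and the order is py – t – fl.
Crossovers in the py–t interval produce the single-crossover classes + fl + and py + t (176 + 155 = 331) plus the double crossovers (45).
RF(py–t) = (331 + 45) / 1500 = 376/1500 = 0.2507 → 25.1 cM.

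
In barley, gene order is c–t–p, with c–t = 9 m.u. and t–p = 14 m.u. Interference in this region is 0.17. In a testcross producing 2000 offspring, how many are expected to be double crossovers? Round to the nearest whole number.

Map distances give recombination frequencies of 0.090 and 0.140 for the two intervals.
With interference 0.17 (so coincidence = 0.83), expected double-crossover frequency = 0.090 × 0.140 × 0.83 = 0.01046.
Expected number = 0.01046 × 2000 = 20.92 ≈ 21.

21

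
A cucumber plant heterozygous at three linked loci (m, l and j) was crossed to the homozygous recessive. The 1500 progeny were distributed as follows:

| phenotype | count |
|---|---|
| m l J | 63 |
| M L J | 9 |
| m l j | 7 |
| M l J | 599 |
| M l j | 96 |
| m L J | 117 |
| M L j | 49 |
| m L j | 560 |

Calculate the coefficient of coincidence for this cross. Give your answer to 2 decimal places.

0.82

The two most frequent reciprocal classes, m L j and M l J, are the parental types, so the F1 was m L j / M l J.
The two rarest classes, m l j and M L J, are the double crossovers. Comparing them with the parentals, only the l allele has switched, so l is the middle locus and the order is m – l – j.
m–l: (112 + 16)/1500 = 0.0853; l–j: (213 + 16)/1500 = 0.1527.
Expected DCO frequency = 0.0853 × 0.1527 ≈ 0.01303; observed = 16/1500 ≈ 0.01067.
Coefficient of coincidence = 0.01067/0.01303 ≈ 0.82.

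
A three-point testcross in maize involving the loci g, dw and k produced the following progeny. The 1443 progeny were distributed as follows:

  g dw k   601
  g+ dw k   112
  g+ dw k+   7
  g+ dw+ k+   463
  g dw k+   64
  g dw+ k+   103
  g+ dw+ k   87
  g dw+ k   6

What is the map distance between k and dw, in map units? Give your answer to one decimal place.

11.4 map units

The two most frequent reciprocal classes, g+ dw+ k+ and g dw k, are the parental types, so the F1 was g+ dw+ k+ / g dw k.
The two rarest classes, g+ dw k+ and g dw+ k, are the double crossovers. Comparing them with the parentals, only the dw allele has switched, so dw is the middle locus and the order is g – dw – k.
Crossovers in the dw–k interval produce the single-crossover classes g+ dw+ k and g dw k+ (87 + 64 = 151) plus the double crossovers (13).
RF(dw–k) = (151 + 13) / 1443 = 164/1443 = 0.1137 → 11.4 map units.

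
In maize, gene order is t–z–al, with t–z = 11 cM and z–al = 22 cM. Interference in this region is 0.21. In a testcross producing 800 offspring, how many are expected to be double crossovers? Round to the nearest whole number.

15

Map distances give recombination frequencies of 0.110 and 0.220 for the two intervals.
With interference 0.21 (so coincidence = 0.79), expected double-crossover frequency = 0.110 × 0.220 × 0.79 = 0.01912.
Expected number = 0.01912 × 800 = 15.29 ≈ 15.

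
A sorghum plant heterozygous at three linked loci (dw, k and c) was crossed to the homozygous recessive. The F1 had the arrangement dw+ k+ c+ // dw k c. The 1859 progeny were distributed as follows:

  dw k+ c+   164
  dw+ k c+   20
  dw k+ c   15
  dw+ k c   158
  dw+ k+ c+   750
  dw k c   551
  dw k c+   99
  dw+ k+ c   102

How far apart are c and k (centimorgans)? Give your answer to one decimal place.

12.7 centimorgans

The two rarest classes, dw+ k c+ and dw k+ c, are the double crossovers. Comparing them with the parentals, only the k allele has switched, so k is the middle locus and the order is c – k – dw.
Crossovers in the c–k interval produce the single-crossover classes dw+ k+ c and dw k c+ (102 + 99 = 201) plus the double crossovers (35).
RF(c–k) = (201 + 35) / 1859 = 236/1859 = 0.1269 → 12.7 centimorgans.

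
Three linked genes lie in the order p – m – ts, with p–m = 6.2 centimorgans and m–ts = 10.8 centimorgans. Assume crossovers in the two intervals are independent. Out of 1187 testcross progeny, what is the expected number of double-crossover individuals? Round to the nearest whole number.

8

Map distances give recombination frequencies of 0.062 and 0.108 for the two intervals.
With no interference, expected double-crossover frequency = 0.062 × 0.108 = 0.00670.
Expected number = 0.00670 × 1187 = 7.95 ≈ 8.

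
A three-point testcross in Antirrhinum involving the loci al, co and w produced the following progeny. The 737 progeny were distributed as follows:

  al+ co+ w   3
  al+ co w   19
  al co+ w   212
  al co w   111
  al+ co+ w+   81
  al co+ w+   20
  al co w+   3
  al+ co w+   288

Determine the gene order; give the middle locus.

The two most frequent reciprocal classes, al+ co w+ and al co+ w, are the parental types, so the F1 was al+ co w+ / al co+ w.
The two rarest classes, al co w+ and al+ co+ w, are the double crossovers. Comparing them with the parentals, only the al allele has switched, so al is the middle locus and the order is w – al – co.

al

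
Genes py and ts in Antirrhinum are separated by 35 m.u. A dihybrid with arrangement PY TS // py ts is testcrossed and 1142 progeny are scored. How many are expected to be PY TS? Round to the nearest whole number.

371

A map distance of 35 m.u. corresponds to a recombination frequency of 0.350.
The F1 is PY TS / py ts, so PY TS is a parental gamete class with expected frequency (1 − r)/2 = 0.650/2 = 0.3250.
Expected number = 0.3250 × 1142 = 371.15 ≈ 371.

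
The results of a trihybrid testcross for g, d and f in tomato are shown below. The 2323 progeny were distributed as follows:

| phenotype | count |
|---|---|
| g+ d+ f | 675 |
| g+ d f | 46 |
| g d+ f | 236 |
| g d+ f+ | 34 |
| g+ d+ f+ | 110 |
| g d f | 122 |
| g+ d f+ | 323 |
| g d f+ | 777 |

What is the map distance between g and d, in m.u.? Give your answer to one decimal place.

27.5 m.u.

The two most frequent reciprocal classes, g d f+ and g+ d+ f, are the parental types, so the F1 was g d f+ / g+ d+ f.
The two rarest classes, g d+ f+ and g+ d f, are the double crossovers. Comparing them with the parentals, only the d allele has switched, so d is the middle locus and the order is g – d – f.
Crossovers in the g–d interval produce the single-crossover classes g+ d f+ and g d+ f (323 + 236 = 559) plus the double crossovers (80).
RF(g–d) = (559 + 80) / 2323 = 639/2323 = 0.2751 → 27.5 m.u.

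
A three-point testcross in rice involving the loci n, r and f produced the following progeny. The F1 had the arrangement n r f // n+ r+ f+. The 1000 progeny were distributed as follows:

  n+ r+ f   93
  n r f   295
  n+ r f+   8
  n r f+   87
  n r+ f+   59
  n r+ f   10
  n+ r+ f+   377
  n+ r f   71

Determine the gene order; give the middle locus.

r

The two rarest classes, n r+ f and n+ r f+, are the double crossovers. Comparing them with the parentals, only the r allele has switched, so r is the middle locus and the order is n – r – f.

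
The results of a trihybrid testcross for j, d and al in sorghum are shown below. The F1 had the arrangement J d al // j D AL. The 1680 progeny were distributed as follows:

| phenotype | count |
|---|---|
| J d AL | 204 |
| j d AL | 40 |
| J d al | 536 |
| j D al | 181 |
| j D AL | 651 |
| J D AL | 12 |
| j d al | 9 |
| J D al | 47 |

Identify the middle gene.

The two rarest classes, j d al and J D AL, are the double crossovers. Comparing them with the parentals, only the j allele has switched, so j is the middle locus and the order is al – j – d.

j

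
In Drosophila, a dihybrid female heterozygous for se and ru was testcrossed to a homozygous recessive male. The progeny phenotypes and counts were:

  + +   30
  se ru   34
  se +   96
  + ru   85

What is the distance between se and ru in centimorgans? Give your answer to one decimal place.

26.1 centimorgans

The two most frequent classes, + ru (85) and se + (96), are the parental types, so the F1 was + ru / se +.
The recombinant classes are + + and se ru: 30 + 34 = 64.
Recombination frequency = 64/245 = 0.2612 ≈ 26.1%, i.e. 26.1 centimorgans.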